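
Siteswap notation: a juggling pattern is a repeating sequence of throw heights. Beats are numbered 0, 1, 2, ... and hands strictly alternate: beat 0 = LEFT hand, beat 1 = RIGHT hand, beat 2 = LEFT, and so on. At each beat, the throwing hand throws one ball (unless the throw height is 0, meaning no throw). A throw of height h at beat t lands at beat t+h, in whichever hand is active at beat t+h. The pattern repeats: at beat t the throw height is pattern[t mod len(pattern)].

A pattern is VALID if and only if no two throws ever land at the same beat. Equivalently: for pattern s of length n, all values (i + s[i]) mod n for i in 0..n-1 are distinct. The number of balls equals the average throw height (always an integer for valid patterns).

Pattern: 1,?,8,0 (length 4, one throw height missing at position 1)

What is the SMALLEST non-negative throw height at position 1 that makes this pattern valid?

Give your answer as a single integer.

Answer: 3

Derivation:
i=0: (0 + 1) mod 4 = 1
i=1: s[i]=? (unknown)
i=2: (2 + 8) mod 4 = 2
i=3: (3 + 0) mod 4 = 3
Known residues: [1, 2, 3]; need a permutation of 0..3, so missing residue r = 0
Need (1 + s) mod 4 = 0; smallest s = (0 - 1) mod 4 = 3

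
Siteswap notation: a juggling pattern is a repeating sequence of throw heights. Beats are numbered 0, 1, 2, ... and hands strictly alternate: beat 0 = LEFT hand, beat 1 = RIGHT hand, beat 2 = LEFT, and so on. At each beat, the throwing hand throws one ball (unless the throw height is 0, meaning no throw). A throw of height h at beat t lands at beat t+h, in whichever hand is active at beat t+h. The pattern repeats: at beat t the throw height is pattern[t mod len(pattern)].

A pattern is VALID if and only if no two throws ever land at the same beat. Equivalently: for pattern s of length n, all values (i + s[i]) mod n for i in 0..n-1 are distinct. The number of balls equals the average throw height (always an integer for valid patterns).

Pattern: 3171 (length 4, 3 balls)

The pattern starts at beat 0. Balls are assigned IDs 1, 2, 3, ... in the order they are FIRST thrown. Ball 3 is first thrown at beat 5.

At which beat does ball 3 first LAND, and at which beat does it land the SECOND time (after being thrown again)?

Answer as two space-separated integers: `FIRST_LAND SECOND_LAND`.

Beat 0 (L): throw ball1 h=3 -> lands@3:R; in-air after throw: [b1@3:R]
Beat 1 (R): throw ball2 h=1 -> lands@2:L; in-air after throw: [b2@2:L b1@3:R]
Beat 2 (L): throw ball2 h=7 -> lands@9:R; in-air after throw: [b1@3:R b2@9:R]
Beat 3 (R): throw ball1 h=1 -> lands@4:L; in-air after throw: [b1@4:L b2@9:R]
Beat 4 (L): throw ball1 h=3 -> lands@7:R; in-air after throw: [b1@7:R b2@9:R]
Beat 5 (R): throw ball3 h=1 -> lands@6:L; in-air after throw: [b3@6:L b1@7:R b2@9:R]
Beat 6 (L): throw ball3 h=7 -> lands@13:R; in-air after throw: [b1@7:R b2@9:R b3@13:R]
Beat 7 (R): throw ball1 h=1 -> lands@8:L; in-air after throw: [b1@8:L b2@9:R b3@13:R]
Beat 8 (L): throw ball1 h=3 -> lands@11:R; in-air after throw: [b2@9:R b1@11:R b3@13:R]
Beat 9 (R): throw ball2 h=1 -> lands@10:L; in-air after throw: [b2@10:L b1@11:R b3@13:R]
Beat 10 (L): throw ball2 h=7 -> lands@17:R; in-air after throw: [b1@11:R b3@13:R b2@17:R]
Beat 11 (R): throw ball1 h=1 -> lands@12:L; in-air after throw: [b1@12:L b3@13:R b2@17:R]
Beat 12 (L): throw ball1 h=3 -> lands@15:R; in-air after throw: [b3@13:R b1@15:R b2@17:R]
Beat 13 (R): throw ball3 h=1 -> lands@14:L; in-air after throw: [b3@14:L b1@15:R b2@17:R]
Ball 3: thrown@5 h=1 -> first land @6; rethrown@6 h=7 -> second land @13

Answer: 6 13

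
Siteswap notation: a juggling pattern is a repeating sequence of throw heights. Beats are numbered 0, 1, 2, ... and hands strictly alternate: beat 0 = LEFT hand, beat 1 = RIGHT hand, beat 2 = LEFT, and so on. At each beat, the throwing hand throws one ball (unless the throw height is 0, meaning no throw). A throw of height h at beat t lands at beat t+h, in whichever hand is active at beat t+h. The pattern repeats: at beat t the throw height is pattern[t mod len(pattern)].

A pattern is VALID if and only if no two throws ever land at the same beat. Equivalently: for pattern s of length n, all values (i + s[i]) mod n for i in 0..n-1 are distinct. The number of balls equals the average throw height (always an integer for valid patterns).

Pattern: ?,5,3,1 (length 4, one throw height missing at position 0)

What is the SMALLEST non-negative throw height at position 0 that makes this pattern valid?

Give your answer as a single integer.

i=0: s[i]=? (unknown)
i=1: (1 + 5) mod 4 = 2
i=2: (2 + 3) mod 4 = 1
i=3: (3 + 1) mod 4 = 0
Known residues: [0, 1, 2]; need a permutation of 0..3, so missing residue r = 3
Need (0 + s) mod 4 = 3; smallest s = (3 - 0) mod 4 = 3

Answer: 3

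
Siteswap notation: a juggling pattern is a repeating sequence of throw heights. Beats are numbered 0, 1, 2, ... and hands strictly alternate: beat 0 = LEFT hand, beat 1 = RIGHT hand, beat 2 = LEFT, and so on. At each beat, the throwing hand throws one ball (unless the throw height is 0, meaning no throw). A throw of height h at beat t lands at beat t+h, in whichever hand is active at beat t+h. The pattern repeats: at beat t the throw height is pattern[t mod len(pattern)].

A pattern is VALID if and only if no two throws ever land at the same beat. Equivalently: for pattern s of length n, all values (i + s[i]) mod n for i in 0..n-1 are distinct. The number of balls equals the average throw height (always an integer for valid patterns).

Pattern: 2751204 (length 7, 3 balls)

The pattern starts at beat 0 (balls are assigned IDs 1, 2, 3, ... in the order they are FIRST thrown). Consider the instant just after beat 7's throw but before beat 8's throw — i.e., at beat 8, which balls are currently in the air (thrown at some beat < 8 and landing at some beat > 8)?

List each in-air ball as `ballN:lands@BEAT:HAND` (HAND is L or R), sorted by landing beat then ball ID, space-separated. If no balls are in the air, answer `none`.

Beat 0 (L): throw ball1 h=2 -> lands@2:L; in-air after throw: [b1@2:L]
Beat 1 (R): throw ball2 h=7 -> lands@8:L; in-air after throw: [b1@2:L b2@8:L]
Beat 2 (L): throw ball1 h=5 -> lands@7:R; in-air after throw: [b1@7:R b2@8:L]
Beat 3 (R): throw ball3 h=1 -> lands@4:L; in-air after throw: [b3@4:L b1@7:R b2@8:L]
Beat 4 (L): throw ball3 h=2 -> lands@6:L; in-air after throw: [b3@6:L b1@7:R b2@8:L]
Beat 6 (L): throw ball3 h=4 -> lands@10:L; in-air after throw: [b1@7:R b2@8:L b3@10:L]
Beat 7 (R): throw ball1 h=2 -> lands@9:R; in-air after throw: [b2@8:L b1@9:R b3@10:L]
Beat 8 (L): throw ball2 h=7 -> lands@15:R; in-air after throw: [b1@9:R b3@10:L b2@15:R]

Answer: ball1:lands@9:R ball3:lands@10:L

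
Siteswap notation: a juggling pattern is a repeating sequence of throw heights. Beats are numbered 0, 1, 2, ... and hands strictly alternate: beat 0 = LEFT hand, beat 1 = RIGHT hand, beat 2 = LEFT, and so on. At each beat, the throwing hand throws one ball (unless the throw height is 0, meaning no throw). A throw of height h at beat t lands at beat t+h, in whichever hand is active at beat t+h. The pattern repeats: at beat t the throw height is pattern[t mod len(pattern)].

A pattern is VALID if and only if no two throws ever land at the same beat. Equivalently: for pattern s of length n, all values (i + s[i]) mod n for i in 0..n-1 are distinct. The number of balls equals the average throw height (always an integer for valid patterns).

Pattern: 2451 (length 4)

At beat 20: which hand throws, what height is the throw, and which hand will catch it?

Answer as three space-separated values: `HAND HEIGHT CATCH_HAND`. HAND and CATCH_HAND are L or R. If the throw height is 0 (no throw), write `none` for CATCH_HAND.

Beat 20: 20 mod 2 = 0, so hand = L
Throw height = pattern[20 mod 4] = pattern[0] = 2
Lands at beat 20+2=22, 22 mod 2 = 0, so catch hand = L

Answer: L 2 L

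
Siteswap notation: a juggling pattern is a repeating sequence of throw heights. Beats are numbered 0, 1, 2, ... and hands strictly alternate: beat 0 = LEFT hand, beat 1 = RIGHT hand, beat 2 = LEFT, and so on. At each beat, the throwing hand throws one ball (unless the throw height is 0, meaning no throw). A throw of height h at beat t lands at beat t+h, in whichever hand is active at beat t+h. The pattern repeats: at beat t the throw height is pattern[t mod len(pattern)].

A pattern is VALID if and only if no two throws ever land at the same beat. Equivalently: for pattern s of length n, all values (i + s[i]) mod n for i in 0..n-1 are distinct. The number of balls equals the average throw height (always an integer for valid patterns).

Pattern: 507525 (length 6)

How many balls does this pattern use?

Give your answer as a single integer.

Pattern = [5, 0, 7, 5, 2, 5], length n = 6
  position 0: throw height = 5, running sum = 5
  position 1: throw height = 0, running sum = 5
  position 2: throw height = 7, running sum = 12
  position 3: throw height = 5, running sum = 17
  position 4: throw height = 2, running sum = 19
  position 5: throw height = 5, running sum = 24
Total sum = 24; balls = sum / n = 24 / 6 = 4

Answer: 4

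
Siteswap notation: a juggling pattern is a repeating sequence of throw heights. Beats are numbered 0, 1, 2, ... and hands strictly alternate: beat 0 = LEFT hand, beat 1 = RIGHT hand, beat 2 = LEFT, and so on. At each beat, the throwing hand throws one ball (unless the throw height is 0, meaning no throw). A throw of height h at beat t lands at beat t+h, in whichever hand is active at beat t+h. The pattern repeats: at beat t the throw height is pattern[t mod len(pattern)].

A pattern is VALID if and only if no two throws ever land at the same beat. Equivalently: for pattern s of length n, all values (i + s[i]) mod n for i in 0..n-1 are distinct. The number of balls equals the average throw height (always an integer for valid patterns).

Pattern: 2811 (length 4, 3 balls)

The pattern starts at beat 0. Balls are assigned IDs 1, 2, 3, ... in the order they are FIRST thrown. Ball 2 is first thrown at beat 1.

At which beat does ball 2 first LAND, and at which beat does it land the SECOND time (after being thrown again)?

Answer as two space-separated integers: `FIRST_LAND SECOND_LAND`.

Answer: 9 17

Derivation:
Beat 0 (L): throw ball1 h=2 -> lands@2:L; in-air after throw: [b1@2:L]
Beat 1 (R): throw ball2 h=8 -> lands@9:R; in-air after throw: [b1@2:L b2@9:R]
Beat 2 (L): throw ball1 h=1 -> lands@3:R; in-air after throw: [b1@3:R b2@9:R]
Beat 3 (R): throw ball1 h=1 -> lands@4:L; in-air after throw: [b1@4:L b2@9:R]
Beat 4 (L): throw ball1 h=2 -> lands@6:L; in-air after throw: [b1@6:L b2@9:R]
Beat 5 (R): throw ball3 h=8 -> lands@13:R; in-air after throw: [b1@6:L b2@9:R b3@13:R]
Beat 6 (L): throw ball1 h=1 -> lands@7:R; in-air after throw: [b1@7:R b2@9:R b3@13:R]
Beat 7 (R): throw ball1 h=1 -> lands@8:L; in-air after throw: [b1@8:L b2@9:R b3@13:R]
Beat 8 (L): throw ball1 h=2 -> lands@10:L; in-air after throw: [b2@9:R b1@10:L b3@13:R]
Beat 9 (R): throw ball2 h=8 -> lands@17:R; in-air after throw: [b1@10:L b3@13:R b2@17:R]
Beat 10 (L): throw ball1 h=1 -> lands@11:R; in-air after throw: [b1@11:R b3@13:R b2@17:R]
Beat 11 (R): throw ball1 h=1 -> lands@12:L; in-air after throw: [b1@12:L b3@13:R b2@17:R]
Ball 2: thrown@1 h=8 -> first land @9; rethrown@9 h=8 -> second land @17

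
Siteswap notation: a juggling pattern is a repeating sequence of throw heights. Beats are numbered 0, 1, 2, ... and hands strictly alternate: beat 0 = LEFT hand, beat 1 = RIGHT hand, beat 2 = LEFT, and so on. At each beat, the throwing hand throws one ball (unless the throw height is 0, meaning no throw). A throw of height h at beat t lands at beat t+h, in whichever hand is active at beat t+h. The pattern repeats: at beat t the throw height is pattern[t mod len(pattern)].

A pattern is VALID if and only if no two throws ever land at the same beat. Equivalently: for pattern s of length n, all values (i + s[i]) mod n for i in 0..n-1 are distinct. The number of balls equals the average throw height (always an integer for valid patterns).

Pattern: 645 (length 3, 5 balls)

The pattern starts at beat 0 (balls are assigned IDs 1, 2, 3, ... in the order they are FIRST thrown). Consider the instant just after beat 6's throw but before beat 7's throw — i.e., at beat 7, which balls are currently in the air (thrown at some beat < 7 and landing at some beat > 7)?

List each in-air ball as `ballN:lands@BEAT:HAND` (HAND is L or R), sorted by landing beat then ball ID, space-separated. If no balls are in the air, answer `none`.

Answer: ball5:lands@8:L ball4:lands@9:R ball2:lands@10:L ball1:lands@12:L

Derivation:
Beat 0 (L): throw ball1 h=6 -> lands@6:L; in-air after throw: [b1@6:L]
Beat 1 (R): throw ball2 h=4 -> lands@5:R; in-air after throw: [b2@5:R b1@6:L]
Beat 2 (L): throw ball3 h=5 -> lands@7:R; in-air after throw: [b2@5:R b1@6:L b3@7:R]
Beat 3 (R): throw ball4 h=6 -> lands@9:R; in-air after throw: [b2@5:R b1@6:L b3@7:R b4@9:R]
Beat 4 (L): throw ball5 h=4 -> lands@8:L; in-air after throw: [b2@5:R b1@6:L b3@7:R b5@8:L b4@9:R]
Beat 5 (R): throw ball2 h=5 -> lands@10:L; in-air after throw: [b1@6:L b3@7:R b5@8:L b4@9:R b2@10:L]
Beat 6 (L): throw ball1 h=6 -> lands@12:L; in-air after throw: [b3@7:R b5@8:L b4@9:R b2@10:L b1@12:L]
Beat 7 (R): throw ball3 h=4 -> lands@11:R; in-air after throw: [b5@8:L b4@9:R b2@10:L b3@11:R b1@12:L]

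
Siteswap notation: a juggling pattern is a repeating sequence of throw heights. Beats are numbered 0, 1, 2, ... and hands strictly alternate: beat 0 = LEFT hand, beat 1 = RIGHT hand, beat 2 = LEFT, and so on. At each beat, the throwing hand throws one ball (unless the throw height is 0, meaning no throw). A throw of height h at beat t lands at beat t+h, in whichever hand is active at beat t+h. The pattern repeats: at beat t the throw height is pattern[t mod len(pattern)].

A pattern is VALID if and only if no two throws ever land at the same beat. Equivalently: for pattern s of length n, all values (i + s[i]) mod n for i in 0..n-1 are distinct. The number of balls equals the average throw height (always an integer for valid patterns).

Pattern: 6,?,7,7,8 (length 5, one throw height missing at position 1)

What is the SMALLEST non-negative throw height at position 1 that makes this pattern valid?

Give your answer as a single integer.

i=0: (0 + 6) mod 5 = 1
i=1: s[i]=? (unknown)
i=2: (2 + 7) mod 5 = 4
i=3: (3 + 7) mod 5 = 0
i=4: (4 + 8) mod 5 = 2
Known residues: [0, 1, 2, 4]; need a permutation of 0..4, so missing residue r = 3
Need (1 + s) mod 5 = 3; smallest s = (3 - 1) mod 5 = 2

Answer: 2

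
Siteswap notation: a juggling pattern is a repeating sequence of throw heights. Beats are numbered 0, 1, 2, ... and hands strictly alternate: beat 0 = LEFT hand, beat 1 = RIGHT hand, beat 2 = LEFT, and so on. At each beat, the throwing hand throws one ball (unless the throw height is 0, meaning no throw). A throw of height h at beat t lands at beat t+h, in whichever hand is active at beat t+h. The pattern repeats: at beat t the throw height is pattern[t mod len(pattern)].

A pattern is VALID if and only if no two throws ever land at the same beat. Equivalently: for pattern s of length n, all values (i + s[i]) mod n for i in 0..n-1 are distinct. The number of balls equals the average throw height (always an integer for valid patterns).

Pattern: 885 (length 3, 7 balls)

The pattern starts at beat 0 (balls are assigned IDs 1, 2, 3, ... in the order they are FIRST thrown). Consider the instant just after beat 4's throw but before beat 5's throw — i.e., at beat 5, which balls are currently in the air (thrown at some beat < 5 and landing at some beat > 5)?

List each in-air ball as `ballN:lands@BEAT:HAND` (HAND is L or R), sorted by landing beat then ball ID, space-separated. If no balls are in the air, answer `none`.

Beat 0 (L): throw ball1 h=8 -> lands@8:L; in-air after throw: [b1@8:L]
Beat 1 (R): throw ball2 h=8 -> lands@9:R; in-air after throw: [b1@8:L b2@9:R]
Beat 2 (L): throw ball3 h=5 -> lands@7:R; in-air after throw: [b3@7:R b1@8:L b2@9:R]
Beat 3 (R): throw ball4 h=8 -> lands@11:R; in-air after throw: [b3@7:R b1@8:L b2@9:R b4@11:R]
Beat 4 (L): throw ball5 h=8 -> lands@12:L; in-air after throw: [b3@7:R b1@8:L b2@9:R b4@11:R b5@12:L]
Beat 5 (R): throw ball6 h=5 -> lands@10:L; in-air after throw: [b3@7:R b1@8:L b2@9:R b6@10:L b4@11:R b5@12:L]

Answer: ball3:lands@7:R ball1:lands@8:L ball2:lands@9:R ball4:lands@11:R ball5:lands@12:L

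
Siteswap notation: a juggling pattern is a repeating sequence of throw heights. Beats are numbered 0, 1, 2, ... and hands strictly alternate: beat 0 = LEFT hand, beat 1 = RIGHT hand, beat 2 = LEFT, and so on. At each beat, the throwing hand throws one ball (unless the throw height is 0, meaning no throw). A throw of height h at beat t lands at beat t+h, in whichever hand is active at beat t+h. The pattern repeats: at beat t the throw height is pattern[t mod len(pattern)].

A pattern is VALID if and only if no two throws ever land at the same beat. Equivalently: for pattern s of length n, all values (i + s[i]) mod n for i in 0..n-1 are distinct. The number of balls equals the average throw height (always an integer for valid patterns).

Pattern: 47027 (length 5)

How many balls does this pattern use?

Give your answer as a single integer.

Pattern = [4, 7, 0, 2, 7], length n = 5
  position 0: throw height = 4, running sum = 4
  position 1: throw height = 7, running sum = 11
  position 2: throw height = 0, running sum = 11
  position 3: throw height = 2, running sum = 13
  position 4: throw height = 7, running sum = 20
Total sum = 20; balls = sum / n = 20 / 5 = 4

Answer: 4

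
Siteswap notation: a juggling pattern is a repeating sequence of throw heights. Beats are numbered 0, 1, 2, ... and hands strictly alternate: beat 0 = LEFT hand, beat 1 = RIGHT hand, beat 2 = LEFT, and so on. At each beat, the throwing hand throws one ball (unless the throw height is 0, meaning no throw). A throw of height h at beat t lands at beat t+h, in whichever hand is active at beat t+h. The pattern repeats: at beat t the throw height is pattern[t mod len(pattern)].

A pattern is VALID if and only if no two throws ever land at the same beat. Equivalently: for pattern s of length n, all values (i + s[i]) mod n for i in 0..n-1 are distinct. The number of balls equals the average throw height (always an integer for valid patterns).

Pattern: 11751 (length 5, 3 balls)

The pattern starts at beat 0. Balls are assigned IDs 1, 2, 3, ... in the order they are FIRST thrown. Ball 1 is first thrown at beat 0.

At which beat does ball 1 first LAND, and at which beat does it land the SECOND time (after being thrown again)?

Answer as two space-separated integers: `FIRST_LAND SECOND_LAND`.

Beat 0 (L): throw ball1 h=1 -> lands@1:R; in-air after throw: [b1@1:R]
Beat 1 (R): throw ball1 h=1 -> lands@2:L; in-air after throw: [b1@2:L]
Beat 2 (L): throw ball1 h=7 -> lands@9:R; in-air after throw: [b1@9:R]
Ball 1: thrown@0 h=1 -> first land @1; rethrown@1 h=1 -> second land @2

Answer: 1 2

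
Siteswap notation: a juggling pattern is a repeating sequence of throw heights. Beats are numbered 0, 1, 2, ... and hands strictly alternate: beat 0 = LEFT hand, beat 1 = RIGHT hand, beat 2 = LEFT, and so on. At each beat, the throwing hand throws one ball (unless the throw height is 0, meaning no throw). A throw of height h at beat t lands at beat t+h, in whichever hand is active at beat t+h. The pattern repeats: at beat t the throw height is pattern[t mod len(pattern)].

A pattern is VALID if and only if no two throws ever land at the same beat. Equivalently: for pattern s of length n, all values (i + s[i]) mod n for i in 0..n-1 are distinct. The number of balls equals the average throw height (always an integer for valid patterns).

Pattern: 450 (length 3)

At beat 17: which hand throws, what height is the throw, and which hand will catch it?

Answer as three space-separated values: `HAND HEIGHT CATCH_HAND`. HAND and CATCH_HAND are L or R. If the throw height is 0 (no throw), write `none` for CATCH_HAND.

Beat 17: 17 mod 2 = 1, so hand = R
Throw height = pattern[17 mod 3] = pattern[2] = 0

Answer: R 0 none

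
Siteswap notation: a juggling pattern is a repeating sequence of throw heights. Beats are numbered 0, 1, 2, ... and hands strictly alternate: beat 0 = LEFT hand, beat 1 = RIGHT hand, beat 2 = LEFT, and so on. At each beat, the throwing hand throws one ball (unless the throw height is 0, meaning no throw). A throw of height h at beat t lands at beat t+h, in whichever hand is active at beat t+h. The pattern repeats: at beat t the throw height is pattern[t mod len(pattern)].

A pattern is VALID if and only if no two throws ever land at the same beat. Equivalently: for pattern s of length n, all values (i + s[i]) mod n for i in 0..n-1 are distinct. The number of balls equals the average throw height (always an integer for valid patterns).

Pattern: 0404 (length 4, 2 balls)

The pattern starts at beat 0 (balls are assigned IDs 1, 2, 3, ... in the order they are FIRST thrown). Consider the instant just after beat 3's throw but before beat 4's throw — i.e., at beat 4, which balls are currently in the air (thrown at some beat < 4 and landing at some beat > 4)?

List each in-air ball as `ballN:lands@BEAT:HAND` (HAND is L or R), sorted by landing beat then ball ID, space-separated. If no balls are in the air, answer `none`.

Beat 1 (R): throw ball1 h=4 -> lands@5:R; in-air after throw: [b1@5:R]
Beat 3 (R): throw ball2 h=4 -> lands@7:R; in-air after throw: [b1@5:R b2@7:R]

Answer: ball1:lands@5:R ball2:lands@7:R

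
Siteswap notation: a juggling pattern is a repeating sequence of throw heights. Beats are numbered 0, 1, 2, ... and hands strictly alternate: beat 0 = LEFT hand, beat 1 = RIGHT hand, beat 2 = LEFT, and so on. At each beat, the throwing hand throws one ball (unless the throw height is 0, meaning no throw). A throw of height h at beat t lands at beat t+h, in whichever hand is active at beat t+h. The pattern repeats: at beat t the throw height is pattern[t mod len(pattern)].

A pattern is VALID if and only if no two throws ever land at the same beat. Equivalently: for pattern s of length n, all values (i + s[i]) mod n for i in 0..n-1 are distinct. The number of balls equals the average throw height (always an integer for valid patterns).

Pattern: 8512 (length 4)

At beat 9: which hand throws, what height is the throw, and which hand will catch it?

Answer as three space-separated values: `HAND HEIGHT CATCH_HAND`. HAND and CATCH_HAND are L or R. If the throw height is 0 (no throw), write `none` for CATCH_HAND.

Answer: R 5 L

Derivation:
Beat 9: 9 mod 2 = 1, so hand = R
Throw height = pattern[9 mod 4] = pattern[1] = 5
Lands at beat 9+5=14, 14 mod 2 = 0, so catch hand = L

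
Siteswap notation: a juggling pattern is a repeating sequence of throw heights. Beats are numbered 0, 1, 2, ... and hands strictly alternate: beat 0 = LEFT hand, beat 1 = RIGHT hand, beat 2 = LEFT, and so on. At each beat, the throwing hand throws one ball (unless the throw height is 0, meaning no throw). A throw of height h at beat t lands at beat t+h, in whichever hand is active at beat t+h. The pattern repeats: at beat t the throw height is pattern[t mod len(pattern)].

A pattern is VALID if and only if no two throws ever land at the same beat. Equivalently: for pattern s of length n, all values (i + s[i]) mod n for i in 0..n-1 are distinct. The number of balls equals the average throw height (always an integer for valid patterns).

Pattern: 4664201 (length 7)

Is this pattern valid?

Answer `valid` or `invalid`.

Answer: invalid

Derivation:
i=0: (i + s[i]) mod n = (0 + 4) mod 7 = 4
i=1: (i + s[i]) mod n = (1 + 6) mod 7 = 0
i=2: (i + s[i]) mod n = (2 + 6) mod 7 = 1
i=3: (i + s[i]) mod n = (3 + 4) mod 7 = 0
i=4: (i + s[i]) mod n = (4 + 2) mod 7 = 6
i=5: (i + s[i]) mod n = (5 + 0) mod 7 = 5
i=6: (i + s[i]) mod n = (6 + 1) mod 7 = 0
Residues: [4, 0, 1, 0, 6, 5, 0], distinct: False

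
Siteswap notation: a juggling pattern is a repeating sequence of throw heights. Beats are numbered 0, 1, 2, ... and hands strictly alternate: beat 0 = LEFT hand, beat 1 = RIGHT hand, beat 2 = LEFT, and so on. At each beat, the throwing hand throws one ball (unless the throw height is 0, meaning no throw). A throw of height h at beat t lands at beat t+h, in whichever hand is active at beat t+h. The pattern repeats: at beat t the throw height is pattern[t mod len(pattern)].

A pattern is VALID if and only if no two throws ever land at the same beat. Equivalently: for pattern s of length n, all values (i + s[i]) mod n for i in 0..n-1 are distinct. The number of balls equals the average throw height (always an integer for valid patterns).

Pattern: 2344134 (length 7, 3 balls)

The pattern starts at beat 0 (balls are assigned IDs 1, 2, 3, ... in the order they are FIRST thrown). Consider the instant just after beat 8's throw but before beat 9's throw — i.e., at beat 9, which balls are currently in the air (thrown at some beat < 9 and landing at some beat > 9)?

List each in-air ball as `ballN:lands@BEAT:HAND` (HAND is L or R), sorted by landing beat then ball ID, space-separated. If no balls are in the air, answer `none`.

Answer: ball1:lands@10:L ball2:lands@11:R

Derivation:
Beat 0 (L): throw ball1 h=2 -> lands@2:L; in-air after throw: [b1@2:L]
Beat 1 (R): throw ball2 h=3 -> lands@4:L; in-air after throw: [b1@2:L b2@4:L]
Beat 2 (L): throw ball1 h=4 -> lands@6:L; in-air after throw: [b2@4:L b1@6:L]
Beat 3 (R): throw ball3 h=4 -> lands@7:R; in-air after throw: [b2@4:L b1@6:L b3@7:R]
Beat 4 (L): throw ball2 h=1 -> lands@5:R; in-air after throw: [b2@5:R b1@6:L b3@7:R]
Beat 5 (R): throw ball2 h=3 -> lands@8:L; in-air after throw: [b1@6:L b3@7:R b2@8:L]
Beat 6 (L): throw ball1 h=4 -> lands@10:L; in-air after throw: [b3@7:R b2@8:L b1@10:L]
Beat 7 (R): throw ball3 h=2 -> lands@9:R; in-air after throw: [b2@8:L b3@9:R b1@10:L]
Beat 8 (L): throw ball2 h=3 -> lands@11:R; in-air after throw: [b3@9:R b1@10:L b2@11:R]
Beat 9 (R): throw ball3 h=4 -> lands@13:R; in-air after throw: [b1@10:L b2@11:R b3@13:R]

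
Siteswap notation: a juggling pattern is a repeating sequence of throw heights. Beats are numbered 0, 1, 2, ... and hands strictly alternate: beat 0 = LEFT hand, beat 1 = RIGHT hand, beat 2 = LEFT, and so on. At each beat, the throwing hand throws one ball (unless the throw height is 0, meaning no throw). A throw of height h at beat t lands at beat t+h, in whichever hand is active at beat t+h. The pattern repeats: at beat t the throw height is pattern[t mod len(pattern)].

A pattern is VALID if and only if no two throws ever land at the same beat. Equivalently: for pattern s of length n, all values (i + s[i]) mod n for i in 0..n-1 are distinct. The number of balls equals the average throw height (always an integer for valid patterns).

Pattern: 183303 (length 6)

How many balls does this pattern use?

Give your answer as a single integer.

Pattern = [1, 8, 3, 3, 0, 3], length n = 6
  position 0: throw height = 1, running sum = 1
  position 1: throw height = 8, running sum = 9
  position 2: throw height = 3, running sum = 12
  position 3: throw height = 3, running sum = 15
  position 4: throw height = 0, running sum = 15
  position 5: throw height = 3, running sum = 18
Total sum = 18; balls = sum / n = 18 / 6 = 3

Answer: 3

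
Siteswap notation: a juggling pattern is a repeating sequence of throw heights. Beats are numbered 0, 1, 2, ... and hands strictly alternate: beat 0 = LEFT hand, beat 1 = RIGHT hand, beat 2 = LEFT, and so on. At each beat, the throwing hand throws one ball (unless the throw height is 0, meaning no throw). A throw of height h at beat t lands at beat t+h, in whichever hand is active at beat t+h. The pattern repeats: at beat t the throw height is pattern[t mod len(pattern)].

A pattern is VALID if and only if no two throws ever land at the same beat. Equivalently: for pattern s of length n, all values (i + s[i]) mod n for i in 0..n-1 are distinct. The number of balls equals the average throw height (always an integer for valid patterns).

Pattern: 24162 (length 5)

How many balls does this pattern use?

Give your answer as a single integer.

Answer: 3

Derivation:
Pattern = [2, 4, 1, 6, 2], length n = 5
  position 0: throw height = 2, running sum = 2
  position 1: throw height = 4, running sum = 6
  position 2: throw height = 1, running sum = 7
  position 3: throw height = 6, running sum = 13
  position 4: throw height = 2, running sum = 15
Total sum = 15; balls = sum / n = 15 / 5 = 3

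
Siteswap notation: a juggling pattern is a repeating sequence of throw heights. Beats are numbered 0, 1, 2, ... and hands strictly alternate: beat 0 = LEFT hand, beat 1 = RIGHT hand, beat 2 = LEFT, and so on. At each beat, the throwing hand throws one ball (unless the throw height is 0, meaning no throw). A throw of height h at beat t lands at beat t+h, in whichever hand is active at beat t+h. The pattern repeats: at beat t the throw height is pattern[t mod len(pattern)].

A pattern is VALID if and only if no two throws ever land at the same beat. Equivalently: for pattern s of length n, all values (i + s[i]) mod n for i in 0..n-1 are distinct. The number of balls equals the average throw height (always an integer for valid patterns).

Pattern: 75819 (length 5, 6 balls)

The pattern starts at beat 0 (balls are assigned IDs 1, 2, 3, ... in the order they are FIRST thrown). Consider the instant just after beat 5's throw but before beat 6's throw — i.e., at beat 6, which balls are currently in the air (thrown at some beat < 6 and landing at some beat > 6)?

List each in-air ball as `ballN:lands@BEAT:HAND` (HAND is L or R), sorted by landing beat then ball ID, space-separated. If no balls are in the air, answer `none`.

Beat 0 (L): throw ball1 h=7 -> lands@7:R; in-air after throw: [b1@7:R]
Beat 1 (R): throw ball2 h=5 -> lands@6:L; in-air after throw: [b2@6:L b1@7:R]
Beat 2 (L): throw ball3 h=8 -> lands@10:L; in-air after throw: [b2@6:L b1@7:R b3@10:L]
Beat 3 (R): throw ball4 h=1 -> lands@4:L; in-air after throw: [b4@4:L b2@6:L b1@7:R b3@10:L]
Beat 4 (L): throw ball4 h=9 -> lands@13:R; in-air after throw: [b2@6:L b1@7:R b3@10:L b4@13:R]
Beat 5 (R): throw ball5 h=7 -> lands@12:L; in-air after throw: [b2@6:L b1@7:R b3@10:L b5@12:L b4@13:R]
Beat 6 (L): throw ball2 h=5 -> lands@11:R; in-air after throw: [b1@7:R b3@10:L b2@11:R b5@12:L b4@13:R]

Answer: ball1:lands@7:R ball3:lands@10:L ball5:lands@12:L ball4:lands@13:R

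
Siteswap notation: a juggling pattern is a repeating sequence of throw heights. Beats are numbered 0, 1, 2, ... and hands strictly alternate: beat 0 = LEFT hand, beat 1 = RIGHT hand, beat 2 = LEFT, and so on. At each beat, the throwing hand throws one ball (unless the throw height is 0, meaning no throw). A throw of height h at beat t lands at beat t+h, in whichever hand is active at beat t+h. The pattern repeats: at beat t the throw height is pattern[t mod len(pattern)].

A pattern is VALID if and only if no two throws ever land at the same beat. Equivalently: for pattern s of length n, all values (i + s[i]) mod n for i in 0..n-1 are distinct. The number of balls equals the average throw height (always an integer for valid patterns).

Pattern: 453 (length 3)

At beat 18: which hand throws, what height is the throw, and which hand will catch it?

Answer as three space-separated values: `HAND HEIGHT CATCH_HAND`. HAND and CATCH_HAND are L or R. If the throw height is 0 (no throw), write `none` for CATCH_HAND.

Answer: L 4 L

Derivation:
Beat 18: 18 mod 2 = 0, so hand = L
Throw height = pattern[18 mod 3] = pattern[0] = 4
Lands at beat 18+4=22, 22 mod 2 = 0, so catch hand = L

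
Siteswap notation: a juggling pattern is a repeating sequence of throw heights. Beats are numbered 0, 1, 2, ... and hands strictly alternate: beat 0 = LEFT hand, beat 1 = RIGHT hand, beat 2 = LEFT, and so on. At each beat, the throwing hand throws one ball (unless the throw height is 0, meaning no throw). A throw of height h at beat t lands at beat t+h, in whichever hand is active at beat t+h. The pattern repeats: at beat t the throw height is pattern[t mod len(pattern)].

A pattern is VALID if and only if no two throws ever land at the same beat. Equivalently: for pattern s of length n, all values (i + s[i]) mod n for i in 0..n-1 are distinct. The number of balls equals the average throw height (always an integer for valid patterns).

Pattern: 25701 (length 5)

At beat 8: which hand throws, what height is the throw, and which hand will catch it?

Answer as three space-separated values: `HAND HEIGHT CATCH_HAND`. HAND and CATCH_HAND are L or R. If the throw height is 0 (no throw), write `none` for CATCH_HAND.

Answer: L 0 none

Derivation:
Beat 8: 8 mod 2 = 0, so hand = L
Throw height = pattern[8 mod 5] = pattern[3] = 0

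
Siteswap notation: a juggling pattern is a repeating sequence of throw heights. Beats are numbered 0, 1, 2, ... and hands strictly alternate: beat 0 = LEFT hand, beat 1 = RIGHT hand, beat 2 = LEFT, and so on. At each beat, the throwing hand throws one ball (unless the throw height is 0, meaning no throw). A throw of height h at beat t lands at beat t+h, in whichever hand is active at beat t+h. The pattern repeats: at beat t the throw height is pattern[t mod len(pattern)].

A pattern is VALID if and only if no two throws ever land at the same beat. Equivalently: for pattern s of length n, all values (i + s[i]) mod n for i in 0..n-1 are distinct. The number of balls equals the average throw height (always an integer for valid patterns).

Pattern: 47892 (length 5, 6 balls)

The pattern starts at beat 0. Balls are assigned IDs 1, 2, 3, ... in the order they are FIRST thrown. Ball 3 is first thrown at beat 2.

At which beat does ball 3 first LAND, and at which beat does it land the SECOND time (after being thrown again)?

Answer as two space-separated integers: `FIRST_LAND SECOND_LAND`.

Beat 0 (L): throw ball1 h=4 -> lands@4:L; in-air after throw: [b1@4:L]
Beat 1 (R): throw ball2 h=7 -> lands@8:L; in-air after throw: [b1@4:L b2@8:L]
Beat 2 (L): throw ball3 h=8 -> lands@10:L; in-air after throw: [b1@4:L b2@8:L b3@10:L]
Beat 3 (R): throw ball4 h=9 -> lands@12:L; in-air after throw: [b1@4:L b2@8:L b3@10:L b4@12:L]
Beat 4 (L): throw ball1 h=2 -> lands@6:L; in-air after throw: [b1@6:L b2@8:L b3@10:L b4@12:L]
Beat 5 (R): throw ball5 h=4 -> lands@9:R; in-air after throw: [b1@6:L b2@8:L b5@9:R b3@10:L b4@12:L]
Beat 6 (L): throw ball1 h=7 -> lands@13:R; in-air after throw: [b2@8:L b5@9:R b3@10:L b4@12:L b1@13:R]
Beat 7 (R): throw ball6 h=8 -> lands@15:R; in-air after throw: [b2@8:L b5@9:R b3@10:L b4@12:L b1@13:R b6@15:R]
Beat 8 (L): throw ball2 h=9 -> lands@17:R; in-air after throw: [b5@9:R b3@10:L b4@12:L b1@13:R b6@15:R b2@17:R]
Beat 9 (R): throw ball5 h=2 -> lands@11:R; in-air after throw: [b3@10:L b5@11:R b4@12:L b1@13:R b6@15:R b2@17:R]
Beat 10 (L): throw ball3 h=4 -> lands@14:L; in-air after throw: [b5@11:R b4@12:L b1@13:R b3@14:L b6@15:R b2@17:R]
Beat 11 (R): throw ball5 h=7 -> lands@18:L; in-air after throw: [b4@12:L b1@13:R b3@14:L b6@15:R b2@17:R b5@18:L]
Beat 12 (L): throw ball4 h=8 -> lands@20:L; in-air after throw: [b1@13:R b3@14:L b6@15:R b2@17:R b5@18:L b4@20:L]
Beat 13 (R): throw ball1 h=9 -> lands@22:L; in-air after throw: [b3@14:L b6@15:R b2@17:R b5@18:L b4@20:L b1@22:L]
Beat 14 (L): throw ball3 h=2 -> lands@16:L; in-air after throw: [b6@15:R b3@16:L b2@17:R b5@18:L b4@20:L b1@22:L]
Ball 3: thrown@2 h=8 -> first land @10; rethrown@10 h=4 -> second land @14

Answer: 10 14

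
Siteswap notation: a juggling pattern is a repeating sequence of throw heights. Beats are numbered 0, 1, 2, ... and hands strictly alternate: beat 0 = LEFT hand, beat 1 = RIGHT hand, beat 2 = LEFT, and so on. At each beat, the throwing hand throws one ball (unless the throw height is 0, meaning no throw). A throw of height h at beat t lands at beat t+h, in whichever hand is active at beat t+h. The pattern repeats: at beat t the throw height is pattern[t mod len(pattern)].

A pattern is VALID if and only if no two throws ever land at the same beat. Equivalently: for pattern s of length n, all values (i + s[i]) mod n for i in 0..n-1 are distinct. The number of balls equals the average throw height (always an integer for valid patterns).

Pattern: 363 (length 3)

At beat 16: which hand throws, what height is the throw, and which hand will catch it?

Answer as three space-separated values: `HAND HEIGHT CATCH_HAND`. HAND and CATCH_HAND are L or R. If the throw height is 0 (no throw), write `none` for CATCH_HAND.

Beat 16: 16 mod 2 = 0, so hand = L
Throw height = pattern[16 mod 3] = pattern[1] = 6
Lands at beat 16+6=22, 22 mod 2 = 0, so catch hand = L

Answer: L 6 L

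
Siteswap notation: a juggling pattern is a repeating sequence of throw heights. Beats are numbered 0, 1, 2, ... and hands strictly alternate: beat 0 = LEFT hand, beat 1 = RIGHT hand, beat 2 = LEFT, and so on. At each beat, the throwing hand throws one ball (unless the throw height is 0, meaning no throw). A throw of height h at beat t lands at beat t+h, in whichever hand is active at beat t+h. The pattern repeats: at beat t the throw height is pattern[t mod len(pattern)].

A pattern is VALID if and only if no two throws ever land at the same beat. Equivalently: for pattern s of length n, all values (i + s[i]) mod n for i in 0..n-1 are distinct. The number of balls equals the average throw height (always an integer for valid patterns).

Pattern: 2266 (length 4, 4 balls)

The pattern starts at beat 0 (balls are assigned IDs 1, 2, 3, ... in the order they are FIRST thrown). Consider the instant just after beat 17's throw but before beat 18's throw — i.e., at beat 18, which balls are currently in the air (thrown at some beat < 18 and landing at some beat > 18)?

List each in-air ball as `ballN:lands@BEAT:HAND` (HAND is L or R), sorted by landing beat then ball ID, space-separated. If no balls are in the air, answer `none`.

Answer: ball2:lands@19:R ball3:lands@20:L ball4:lands@21:R

Derivation:
Beat 0 (L): throw ball1 h=2 -> lands@2:L; in-air after throw: [b1@2:L]
Beat 1 (R): throw ball2 h=2 -> lands@3:R; in-air after throw: [b1@2:L b2@3:R]
Beat 2 (L): throw ball1 h=6 -> lands@8:L; in-air after throw: [b2@3:R b1@8:L]
Beat 3 (R): throw ball2 h=6 -> lands@9:R; in-air after throw: [b1@8:L b2@9:R]
Beat 4 (L): throw ball3 h=2 -> lands@6:L; in-air after throw: [b3@6:L b1@8:L b2@9:R]
Beat 5 (R): throw ball4 h=2 -> lands@7:R; in-air after throw: [b3@6:L b4@7:R b1@8:L b2@9:R]
Beat 6 (L): throw ball3 h=6 -> lands@12:L; in-air after throw: [b4@7:R b1@8:L b2@9:R b3@12:L]
Beat 7 (R): throw ball4 h=6 -> lands@13:R; in-air after throw: [b1@8:L b2@9:R b3@12:L b4@13:R]
Beat 8 (L): throw ball1 h=2 -> lands@10:L; in-air after throw: [b2@9:R b1@10:L b3@12:L b4@13:R]
Beat 9 (R): throw ball2 h=2 -> lands@11:R; in-air after throw: [b1@10:L b2@11:R b3@12:L b4@13:R]
Beat 10 (L): throw ball1 h=6 -> lands@16:L; in-air after throw: [b2@11:R b3@12:L b4@13:R b1@16:L]
Beat 11 (R): throw ball2 h=6 -> lands@17:R; in-air after throw: [b3@12:L b4@13:R b1@16:L b2@17:R]
Beat 12 (L): throw ball3 h=2 -> lands@14:L; in-air after throw: [b4@13:R b3@14:L b1@16:L b2@17:R]
Beat 13 (R): throw ball4 h=2 -> lands@15:R; in-air after throw: [b3@14:L b4@15:R b1@16:L b2@17:R]
Beat 14 (L): throw ball3 h=6 -> lands@20:L; in-air after throw: [b4@15:R b1@16:L b2@17:R b3@20:L]
Beat 15 (R): throw ball4 h=6 -> lands@21:R; in-air after throw: [b1@16:L b2@17:R b3@20:L b4@21:R]
Beat 16 (L): throw ball1 h=2 -> lands@18:L; in-air after throw: [b2@17:R b1@18:L b3@20:L b4@21:R]
Beat 17 (R): throw ball2 h=2 -> lands@19:R; in-air after throw: [b1@18:L b2@19:R b3@20:L b4@21:R]
Beat 18 (L): throw ball1 h=6 -> lands@24:L; in-air after throw: [b2@19:R b3@20:L b4@21:R b1@24:L]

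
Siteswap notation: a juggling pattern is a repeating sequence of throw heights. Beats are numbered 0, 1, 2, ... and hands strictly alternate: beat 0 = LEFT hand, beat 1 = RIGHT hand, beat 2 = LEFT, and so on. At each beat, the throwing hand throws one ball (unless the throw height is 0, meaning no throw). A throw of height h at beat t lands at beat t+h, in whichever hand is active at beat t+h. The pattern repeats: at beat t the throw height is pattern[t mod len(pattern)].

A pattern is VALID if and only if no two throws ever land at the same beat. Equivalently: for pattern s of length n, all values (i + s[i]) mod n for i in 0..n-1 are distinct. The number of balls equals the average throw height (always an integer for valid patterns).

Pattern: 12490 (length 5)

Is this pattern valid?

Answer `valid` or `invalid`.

Answer: invalid

Derivation:
i=0: (i + s[i]) mod n = (0 + 1) mod 5 = 1
i=1: (i + s[i]) mod n = (1 + 2) mod 5 = 3
i=2: (i + s[i]) mod n = (2 + 4) mod 5 = 1
i=3: (i + s[i]) mod n = (3 + 9) mod 5 = 2
i=4: (i + s[i]) mod n = (4 + 0) mod 5 = 4
Residues: [1, 3, 1, 2, 4], distinct: False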